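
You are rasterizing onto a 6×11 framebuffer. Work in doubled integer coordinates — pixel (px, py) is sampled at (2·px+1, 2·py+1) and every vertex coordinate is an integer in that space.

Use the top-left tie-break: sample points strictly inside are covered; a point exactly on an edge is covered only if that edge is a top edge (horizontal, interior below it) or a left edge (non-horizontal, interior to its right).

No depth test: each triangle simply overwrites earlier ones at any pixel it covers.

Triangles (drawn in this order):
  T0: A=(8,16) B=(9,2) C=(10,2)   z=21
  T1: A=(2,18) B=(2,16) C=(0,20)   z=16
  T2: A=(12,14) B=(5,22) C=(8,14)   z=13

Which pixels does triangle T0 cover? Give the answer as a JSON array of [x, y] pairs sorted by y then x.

T0:
  2·area = 14
  edge (8, 16)→(9, 2): d=(1,-14) top-left  bias=+0
  edge (9, 2)→(10, 2): d=(1,0) top-left  bias=+0
  edge (10, 2)→(8, 16): d=(-2,14) right/bottom  bias=-1
    (4,1)@(9, 3): e=[1,1,12] → #
    (5,1)@(11, 3): e=[29,1,-16] → ·
    (4,2)@(9, 5): e=[3,3,8] → #
    (5,2)@(11, 5): e=[31,3,-20] → ·
    (4,3)@(9, 7): e=[5,5,4] → #
    (5,3)@(11, 7): e=[33,5,-24] → ·
    (4,4)@(9, 9): e=[7,7,0] → ·  [on edge]
  covered (3 px):
    · · · · · ·
    · · · · # ·
    · · · · # ·
    · · · · # ·
    · · · · · ·
    · · · · · ·
    · · · · · ·
    · · · · · ·
    · · · · · ·
    · · · · · ·
    · · · · · ·
T1:
  2·area = 4  (B↔C swapped to make it positive)
  edge (2, 18)→(0, 20): d=(-2,2) right/bottom  bias=-1
  edge (0, 20)→(2, 16): d=(2,-4) top-left  bias=+0
  edge (2, 16)→(2, 18): d=(0,2) right/bottom  bias=-1
    (5,4)@(11, 9): e=[0,22,-18] → ·  [on edge]
    (4,5)@(9, 11): e=[0,18,-14] → ·  [on edge]
    (3,6)@(7, 13): e=[0,14,-10] → ·  [on edge]
    (2,7)@(5, 15): e=[0,10,-6] → ·  [on edge]
    (1,8)@(3, 17): e=[0,6,-2] → ·  [on edge]
    (0,9)@(1, 19): e=[0,2,2] → ·  [on edge]
  covered (0 px):
    · · · · · ·
    · · · · · ·
    · · · · · ·
    · · · · · ·
    · · · · · ·
    · · · · · ·
    · · · · · ·
    · · · · · ·
    · · · · · ·
    · · · · · ·
    · · · · · ·
T2:
  2·area = 32
  edge (12, 14)→(5, 22): d=(-7,8) right/bottom  bias=-1
  edge (5, 22)→(8, 14): d=(3,-8) top-left  bias=+0
  edge (8, 14)→(12, 14): d=(4,0) top-left  bias=+0
    (4,7)@(9, 15): e=[17,11,4] → #
    (5,7)@(11, 15): e=[1,27,4] → #
    (3,8)@(7, 17): e=[19,1,12] → #
    (5,8)@(11, 17): e=[-13,33,12] → ·
    (3,9)@(7, 19): e=[5,7,20] → #
    (4,9)@(9, 19): e=[-11,23,20] → ·
    (3,10)@(7, 21): e=[-9,13,28] → ·
  covered (5 px):
    · · · · · ·
    · · · · · ·
    · · · · · ·
    · · · · · ·
    · · · · · ·
    · · · · · ·
    · · · · · ·
    · · · · # #
    · · · # # ·
    · · · # · ·
    · · · · · ·

Answer: [[4,1],[4,2],[4,3]]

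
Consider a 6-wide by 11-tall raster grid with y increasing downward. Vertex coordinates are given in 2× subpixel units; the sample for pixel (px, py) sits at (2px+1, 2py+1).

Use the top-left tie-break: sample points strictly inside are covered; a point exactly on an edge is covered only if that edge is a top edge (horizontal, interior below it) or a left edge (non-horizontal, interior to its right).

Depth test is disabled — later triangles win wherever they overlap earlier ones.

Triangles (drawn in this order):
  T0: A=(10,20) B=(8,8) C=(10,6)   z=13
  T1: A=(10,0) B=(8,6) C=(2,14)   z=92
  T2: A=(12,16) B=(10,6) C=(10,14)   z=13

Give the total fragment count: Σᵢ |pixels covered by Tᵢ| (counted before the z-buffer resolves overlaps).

T0:
  2·area = 28
  edge (10, 20)→(8, 8): d=(-2,-12) top-left  bias=+0
  edge (8, 8)→(10, 6): d=(2,-2) top-left  bias=+0
  edge (10, 6)→(10, 20): d=(0,14) right/bottom  bias=-1
    (5,2)@(11, 5): e=[42,0,-14] → ·  [on edge]
    (4,3)@(9, 7): e=[14,0,14] → #  [on edge]
    (5,3)@(11, 7): e=[38,4,-14] → ·
    (3,4)@(7, 9): e=[-14,0,42] → ·  [on edge]
    (4,4)@(9, 9): e=[10,4,14] → #
    (5,4)@(11, 9): e=[34,8,-14] → ·
    (2,5)@(5, 11): e=[-42,0,70] → ·  [on edge]
    (4,5)@(9, 11): e=[6,8,14] → #
    (5,5)@(11, 11): e=[30,12,-14] → ·
    (1,6)@(3, 13): e=[-70,0,98] → ·  [on edge]
    (4,6)@(9, 13): e=[2,12,14] → #
    (5,6)@(11, 13): e=[26,16,-14] → ·
    (0,7)@(1, 15): e=[-98,0,126] → ·  [on edge]
  covered (4 px):
    · · · · · ·
    · · · · · ·
    · · · · · ·
    · · · · # ·
    · · · · # ·
    · · · · # ·
    · · · · # ·
    · · · · · ·
    · · · · · ·
    · · · · · ·
    · · · · · ·
T1:
  2·area = 20
  edge (10, 0)→(8, 6): d=(-2,6) right/bottom  bias=-1
  edge (8, 6)→(2, 14): d=(-6,8) right/bottom  bias=-1
  edge (2, 14)→(10, 0): d=(8,-14) top-left  bias=+0
    (4,1)@(9, 3): e=[0,10,10] → ·  [on edge]
    (3,3)@(7, 7): e=[4,2,14] → #
    (4,3)@(9, 7): e=[-8,-14,42] → ·
    (2,4)@(5, 9): e=[12,6,2] → #
    (3,4)@(7, 9): e=[0,-10,30] → ·  [on edge]
    (2,5)@(5, 11): e=[8,-6,18] → ·
    (2,7)@(5, 15): e=[0,-30,50] → ·  [on edge]
    (1,10)@(3, 21): e=[0,-50,70] → ·  [on edge]
  covered (2 px):
    · · · · · ·
    · · · · · ·
    · · · · · ·
    · · · # · ·
    · · # · · ·
    · · · · · ·
    · · · · · ·
    · · · · · ·
    · · · · · ·
    · · · · · ·
    · · · · · ·
T2:
  2·area = 16  (B↔C swapped to make it positive)
  edge (12, 16)→(10, 14): d=(-2,-2) top-left  bias=+0
  edge (10, 14)→(10, 6): d=(0,-8) top-left  bias=+0
  edge (10, 6)→(12, 16): d=(2,10) right/bottom  bias=-1
    (4,0)@(9, 1): e=[24,-8,0] → ·  [on edge]
    (0,2)@(1, 5): e=[0,-72,88] → ·  [on edge]
    (1,3)@(3, 7): e=[0,-56,72] → ·  [on edge]
    (2,4)@(5, 9): e=[0,-40,56] → ·  [on edge]
    (3,5)@(7, 11): e=[0,-24,40] → ·  [on edge]
    (5,5)@(11, 11): e=[8,8,0] → ·  [on edge]
    (4,6)@(9, 13): e=[0,-8,24] → ·  [on edge]
    (5,6)@(11, 13): e=[4,8,4] → #
    (5,7)@(11, 15): e=[0,8,8] → #  [on edge]
    (5,8)@(11, 17): e=[-4,8,12] → ·
  covered (2 px):
    · · · · · ·
    · · · · · ·
    · · · · · ·
    · · · · · ·
    · · · · · ·
    · · · · · ·
    · · · · · #
    · · · · · #
    · · · · · ·
    · · · · · ·
    · · · · · ·

Result: 8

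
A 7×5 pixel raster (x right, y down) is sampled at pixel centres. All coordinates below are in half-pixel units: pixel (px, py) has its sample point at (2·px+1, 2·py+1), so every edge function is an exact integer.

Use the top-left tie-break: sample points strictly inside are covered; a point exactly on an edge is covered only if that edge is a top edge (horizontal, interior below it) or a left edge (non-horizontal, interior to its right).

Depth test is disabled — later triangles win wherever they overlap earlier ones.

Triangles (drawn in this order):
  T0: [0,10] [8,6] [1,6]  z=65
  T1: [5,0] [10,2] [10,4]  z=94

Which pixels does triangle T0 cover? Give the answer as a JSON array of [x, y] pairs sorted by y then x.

T0:
  2·area = 28  (B↔C swapped to make it positive)
  edge (0, 10)→(1, 6): d=(1,-4) top-left  bias=+0
  edge (1, 6)→(8, 6): d=(7,0) top-left  bias=+0
  edge (8, 6)→(0, 10): d=(-8,4) right/bottom  bias=-1
    (0,3)@(1, 7): e=[1,7,20] → #
    (1,3)@(3, 7): e=[9,7,12] → #
    (2,3)@(5, 7): e=[17,7,4] → #
    (3,3)@(7, 7): e=[25,7,-4] → ·
    (0,4)@(1, 9): e=[3,21,4] → #
    (1,4)@(3, 9): e=[11,21,-4] → ·
    (2,4)@(5, 9): e=[19,21,-12] → ·
  covered (4 px):
    · · · · · · ·
    · · · · · · ·
    · · · · · · ·
    # # # · · · ·
    # · · · · · ·
T1:
  2·area = 10
  edge (5, 0)→(10, 2): d=(5,2) right/bottom  bias=-1
  edge (10, 2)→(10, 4): d=(0,2) right/bottom  bias=-1
  edge (10, 4)→(5, 0): d=(-5,-4) top-left  bias=+0
    (3,0)@(7, 1): e=[1,6,3] → #
    (4,0)@(9, 1): e=[-3,2,11] → ·
    (3,1)@(7, 3): e=[11,6,-7] → ·
    (4,1)@(9, 3): e=[7,2,1] → #
    (5,1)@(11, 3): e=[3,-2,9] → ·
    (4,2)@(9, 5): e=[17,2,-9] → ·
  covered (2 px):
    · · · # · · ·
    · · · · # · ·
    · · · · · · ·
    · · · · · · ·
    · · · · · · ·

Answer: [[0,3],[1,3],[2,3],[0,4]]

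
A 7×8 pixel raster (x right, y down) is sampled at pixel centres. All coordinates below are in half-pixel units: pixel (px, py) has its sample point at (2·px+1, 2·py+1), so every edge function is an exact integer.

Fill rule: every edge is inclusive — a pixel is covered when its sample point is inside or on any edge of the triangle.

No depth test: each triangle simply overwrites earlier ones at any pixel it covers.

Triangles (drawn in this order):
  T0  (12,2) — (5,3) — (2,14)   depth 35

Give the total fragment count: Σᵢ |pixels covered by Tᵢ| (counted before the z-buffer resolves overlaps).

T0:
  2·area = 74  (B↔C swapped to make it positive)
  edge (12, 2)→(2, 14): d=(-10,12) inclusive
  edge (2, 14)→(5, 3): d=(3,-11) inclusive
  edge (5, 3)→(12, 2): d=(7,-1) inclusive
    (2,1)@(5, 3): e=[74,0,0] → #  [on edge]
    (3,1)@(7, 3): e=[50,22,2] → #
    (4,1)@(9, 3): e=[26,44,4] → #
    (5,1)@(11, 3): e=[2,66,6] → #
    (6,1)@(13, 3): e=[-22,88,8] → ·
    (2,2)@(5, 5): e=[54,6,14] → #
    (5,2)@(11, 5): e=[-18,72,20] → ·
    (2,3)@(5, 7): e=[34,12,28] → #
    (4,3)@(9, 7): e=[-14,56,32] → ·
    (2,4)@(5, 9): e=[14,18,42] → #
    (3,4)@(7, 9): e=[-10,40,44] → ·
    (1,5)@(3, 11): e=[18,2,54] → #
  covered (11 px):
    · · · · · · ·
    · · # # # # ·
    · · # # # · ·
    · · # # · · ·
    · · # · · · ·
    · # · · · · ·
    · · · · · · ·
    · · · · · · ·

Result: 11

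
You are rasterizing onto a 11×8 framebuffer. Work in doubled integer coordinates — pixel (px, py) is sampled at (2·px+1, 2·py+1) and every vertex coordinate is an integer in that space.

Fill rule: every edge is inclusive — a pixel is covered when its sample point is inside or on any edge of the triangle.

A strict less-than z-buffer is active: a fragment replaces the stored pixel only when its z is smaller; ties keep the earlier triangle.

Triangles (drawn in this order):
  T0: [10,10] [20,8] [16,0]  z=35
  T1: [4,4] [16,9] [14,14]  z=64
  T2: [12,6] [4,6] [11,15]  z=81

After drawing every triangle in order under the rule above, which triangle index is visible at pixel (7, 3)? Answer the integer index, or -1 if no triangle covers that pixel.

T0:
  2·area = 88  (B↔C swapped to make it positive)
  edge (10, 10)→(16, 0): d=(6,-10) inclusive
  edge (16, 0)→(20, 8): d=(4,8) inclusive
  edge (20, 8)→(10, 10): d=(-10,2) inclusive
    (7,1)@(15, 3): e=[8,20,60] → #
    (8,1)@(17, 3): e=[28,4,56] → #
    (9,1)@(19, 3): e=[48,-12,52] → ·
    (6,2)@(13, 5): e=[0,44,44] → #  [on edge]
    (9,2)@(19, 5): e=[60,-4,32] → ·
    (6,3)@(13, 7): e=[12,52,24] → #
    (9,3)@(19, 7): e=[72,4,12] → #
    (10,3)@(21, 7): e=[92,-12,8] → ·
    (5,4)@(11, 9): e=[4,76,8] → #
    (7,4)@(15, 9): e=[44,44,0] → #  [on edge]
    (8,4)@(17, 9): e=[64,28,-4] → ·
    (9,4)@(19, 9): e=[84,12,-8] → ·
    (2,5)@(5, 11): e=[-44,132,0] → ·  [on edge]
    (3,7)@(7, 15): e=[0,132,-44] → ·  [on edge]
  covered (12 px):
    · · · · · · · · · · ·
    · · · · · · · # # · ·
    · · · · · · # # # · ·
    · · · · · · # # # # ·
    · · · · · # # # · · ·
    · · · · · · · · · · ·
    · · · · · · · · · · ·
    · · · · · · · · · · ·
T1:
  2·area = 70
  edge (4, 4)→(16, 9): d=(12,5) inclusive
  edge (16, 9)→(14, 14): d=(-2,5) inclusive
  edge (14, 14)→(4, 4): d=(-10,-10) inclusive
    (0,0)@(1, 1): e=[-21,91,0] → ·  [on edge]
    (1,1)@(3, 3): e=[-7,77,0] → ·  [on edge]
    (2,2)@(5, 5): e=[7,63,0] → #  [on edge]
    (3,2)@(7, 5): e=[-3,53,20] → ·
    (2,3)@(5, 7): e=[31,59,-20] → ·
    (3,3)@(7, 7): e=[21,49,0] → #  [on edge]
    (4,3)@(9, 7): e=[11,39,20] → #
    (5,3)@(11, 7): e=[1,29,40] → #
    (6,3)@(13, 7): e=[-9,19,60] → ·
    (3,4)@(7, 9): e=[45,45,-20] → ·
    (4,4)@(9, 9): e=[35,35,0] → #  [on edge]
    (6,4)@(13, 9): e=[15,15,40] → #
    (5,5)@(11, 11): e=[49,21,0] → #  [on edge]
    (6,6)@(13, 13): e=[63,7,0] → #  [on edge]
    (7,7)@(15, 15): e=[77,-7,0] → ·  [on edge]
  covered (12 px):
    · · · · · · · · · · ·
    · · · · · · · · · · ·
    · · # · · · · · · · ·
    · · · # # # · · · · ·
    · · · · # # # # · · ·
    · · · · · # # # · · ·
    · · · · · · # · · · ·
    · · · · · · · · · · ·
T2:
  2·area = 72  (B↔C swapped to make it positive)
  edge (12, 6)→(11, 15): d=(-1,9) inclusive
  edge (11, 15)→(4, 6): d=(-7,-9) inclusive
  edge (4, 6)→(12, 6): d=(8,0) inclusive
    (2,3)@(5, 7): e=[62,2,8] → #
    (3,3)@(7, 7): e=[44,20,8] → #
    (4,3)@(9, 7): e=[26,38,8] → #
    (5,3)@(11, 7): e=[8,56,8] → #
    (6,3)@(13, 7): e=[-10,74,8] → ·
    (2,4)@(5, 9): e=[60,-12,24] → ·
    (3,4)@(7, 9): e=[42,6,24] → #
    (6,4)@(13, 9): e=[-12,60,24] → ·
    (3,5)@(7, 11): e=[40,-8,40] → ·
    (4,5)@(9, 11): e=[22,10,40] → #
    (6,5)@(13, 11): e=[-14,46,40] → ·
    (4,6)@(9, 13): e=[20,-4,56] → ·
    (5,7)@(11, 15): e=[0,0,72] → #  [on edge]
  covered (11 px):
    · · · · · · · · · · ·
    · · · · · · · · · · ·
    · · · · · · · · · · ·
    · · # # # # · · · · ·
    · · · # # # · · · · ·
    · · · · # # · · · · ·
    · · · · · # · · · · ·
    · · · · · # · · · · ·

Z-buffer (winner per pixel, '.' = empty):
  . . . . . . . . . . .
  . . . . . . . 0 0 . .
  . . 1 . . . 0 0 0 . .
  . . 2 1 1 1 0 0 0 0 .
  . . . 2 1 0 0 0 . . .
  . . . . 2 1 1 1 . . .
  . . . . . 2 1 . . . .
  . . . . . 2 . . . . .

Answer: 0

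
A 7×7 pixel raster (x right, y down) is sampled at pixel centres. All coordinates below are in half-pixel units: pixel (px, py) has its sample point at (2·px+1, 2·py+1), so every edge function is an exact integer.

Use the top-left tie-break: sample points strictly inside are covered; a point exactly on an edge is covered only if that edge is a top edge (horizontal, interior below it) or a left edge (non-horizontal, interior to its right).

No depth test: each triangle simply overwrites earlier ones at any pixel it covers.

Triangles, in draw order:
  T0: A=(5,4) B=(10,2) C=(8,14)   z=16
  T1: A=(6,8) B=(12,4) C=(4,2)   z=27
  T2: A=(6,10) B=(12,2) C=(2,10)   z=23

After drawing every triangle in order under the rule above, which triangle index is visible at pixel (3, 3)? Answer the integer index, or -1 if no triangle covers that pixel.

T0:
  2·area = 56
  edge (5, 4)→(10, 2): d=(5,-2) top-left  bias=+0
  edge (10, 2)→(8, 14): d=(-2,12) right/bottom  bias=-1
  edge (8, 14)→(5, 4): d=(-3,-10) top-left  bias=+0
    (4,1)@(9, 3): e=[3,10,43] → █
    (5,1)@(11, 3): e=[7,-14,63] → ·
    (3,2)@(7, 5): e=[9,30,17] → █
    (5,2)@(11, 5): e=[17,-18,57] → ·
    (3,3)@(7, 7): e=[19,26,11] → █
    (5,3)@(11, 7): e=[27,-22,51] → ·
    (3,4)@(7, 9): e=[29,22,5] → █
    (4,4)@(9, 9): e=[33,-2,25] → ·
    (3,5)@(7, 11): e=[39,18,-1] → ·
  covered (6 px):
    · · · · · · ·
    · · · · █ · ·
    · · · █ █ · ·
    · · · █ █ · ·
    · · · █ · · ·
    · · · · · · ·
    · · · · · · ·
T1:
  2·area = 44  (B↔C swapped to make it positive)
  edge (6, 8)→(4, 2): d=(-2,-6) top-left  bias=+0
  edge (4, 2)→(12, 4): d=(8,2) right/bottom  bias=-1
  edge (12, 4)→(6, 8): d=(-6,4) right/bottom  bias=-1
    (2,1)@(5, 3): e=[4,6,34] → █
    (3,1)@(7, 3): e=[16,2,26] → █
    (4,1)@(9, 3): e=[28,-2,18] → ·
    (2,2)@(5, 5): e=[0,22,22] → █  [on edge]
    (4,2)@(9, 5): e=[24,14,6] → █
    (5,2)@(11, 5): e=[36,10,-2] → ·
    (2,3)@(5, 7): e=[-4,38,10] → ·
    (3,3)@(7, 7): e=[8,34,2] → █
    (4,3)@(9, 7): e=[20,30,-6] → ·
    (3,4)@(7, 9): e=[4,50,-10] → ·
    (3,5)@(7, 11): e=[0,66,-22] → ·  [on edge]
  covered (6 px):
    · · · · · · ·
    · · █ █ · · ·
    · · █ █ █ · ·
    · · · █ · · ·
    · · · · · · ·
    · · · · · · ·
    · · · · · · ·
T2:
  2·area = 32  (B↔C swapped to make it positive)
  edge (6, 10)→(2, 10): d=(-4,0) right/bottom  bias=-1
  edge (2, 10)→(12, 2): d=(10,-8) top-left  bias=+0
  edge (12, 2)→(6, 10): d=(-6,8) right/bottom  bias=-1
    (5,1)@(11, 3): e=[28,2,2] → █
    (6,1)@(13, 3): e=[28,18,-14] → ·
    (4,2)@(9, 5): e=[20,6,6] → █
    (5,2)@(11, 5): e=[20,22,-10] → ·
    (3,3)@(7, 7): e=[12,10,10] → █
    (4,3)@(9, 7): e=[12,26,-6] → ·
    (2,4)@(5, 9): e=[4,14,14] → █
    (3,4)@(7, 9): e=[4,30,-2] → ·
    (2,5)@(5, 11): e=[-4,34,2] → ·
  covered (4 px):
    · · · · · · ·
    · · · · · █ ·
    · · · · █ · ·
    · · · █ · · ·
    · · █ · · · ·
    · · · · · · ·
    · · · · · · ·

Z-buffer (winner per pixel, '.' = empty):
  . . . . . . .
  . . 1 1 0 2 .
  . . 1 1 2 . .
  . . . 2 0 . .
  . . 2 0 . . .
  . . . . . . .
  . . . . . . .

Final: 2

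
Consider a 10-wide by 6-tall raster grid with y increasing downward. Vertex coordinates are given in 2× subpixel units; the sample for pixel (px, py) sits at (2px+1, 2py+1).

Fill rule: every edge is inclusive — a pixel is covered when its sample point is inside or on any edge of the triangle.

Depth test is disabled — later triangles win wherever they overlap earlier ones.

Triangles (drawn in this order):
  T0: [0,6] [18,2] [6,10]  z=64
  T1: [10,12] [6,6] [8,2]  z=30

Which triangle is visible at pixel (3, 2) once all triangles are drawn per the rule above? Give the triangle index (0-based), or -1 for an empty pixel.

T0:
  2·area = 96
  edge (0, 6)→(18, 2): d=(18,-4) inclusive
  edge (18, 2)→(6, 10): d=(-12,8) inclusive
  edge (6, 10)→(0, 6): d=(-6,-4) inclusive
    (7,1)@(15, 3): e=[6,12,78] → X
    (8,1)@(17, 3): e=[14,-4,86] → .
    (2,2)@(5, 5): e=[2,68,26] → X
    (3,2)@(7, 5): e=[10,52,34] → X
    (4,2)@(9, 5): e=[18,36,42] → X
    (5,2)@(11, 5): e=[26,20,50] → X
    (6,2)@(13, 5): e=[34,4,58] → X
    (7,2)@(15, 5): e=[42,-12,66] → .
    (1,3)@(3, 7): e=[30,60,6] → X
    (5,3)@(11, 7): e=[62,-4,38] → .
    (6,3)@(13, 7): e=[70,-20,46] → .
    (1,4)@(3, 9): e=[66,36,-6] → .
  covered (12 px):
    . . . . . . . . . .
    . . . . . . . X . .
    . . X X X X X . . .
    . X X X X . . . . .
    . . X X . . . . . .
    . . . . . . . . . .
T1:
  2·area = 28
  edge (10, 12)→(6, 6): d=(-4,-6) inclusive
  edge (6, 6)→(8, 2): d=(2,-4) inclusive
  edge (8, 2)→(10, 12): d=(2,10) inclusive
    (3,2)@(7, 5): e=[10,2,16] → X
    (4,2)@(9, 5): e=[22,10,-4] → .
    (3,3)@(7, 7): e=[2,6,20] → X
    (4,3)@(9, 7): e=[14,14,0] → X  [on edge]
    (5,3)@(11, 7): e=[26,22,-20] → .
    (3,4)@(7, 9): e=[-6,10,24] → .
    (4,4)@(9, 9): e=[6,18,4] → X
    (5,4)@(11, 9): e=[18,26,-16] → .
    (4,5)@(9, 11): e=[-2,22,8] → .
  covered (4 px):
    . . . . . . . . . .
    . . . . . . . . . .
    . . . X . . . . . .
    . . . X X . . . . .
    . . . . X . . . . .
    . . . . . . . . . .

Z-buffer (winner per pixel, '.' = empty):
  . . . . . . . . . .
  . . . . . . . 0 . .
  . . 0 1 0 0 0 . . .
  . 0 0 1 1 . . . . .
  . . 0 0 1 . . . . .
  . . . . . . . . . .

Answer: 1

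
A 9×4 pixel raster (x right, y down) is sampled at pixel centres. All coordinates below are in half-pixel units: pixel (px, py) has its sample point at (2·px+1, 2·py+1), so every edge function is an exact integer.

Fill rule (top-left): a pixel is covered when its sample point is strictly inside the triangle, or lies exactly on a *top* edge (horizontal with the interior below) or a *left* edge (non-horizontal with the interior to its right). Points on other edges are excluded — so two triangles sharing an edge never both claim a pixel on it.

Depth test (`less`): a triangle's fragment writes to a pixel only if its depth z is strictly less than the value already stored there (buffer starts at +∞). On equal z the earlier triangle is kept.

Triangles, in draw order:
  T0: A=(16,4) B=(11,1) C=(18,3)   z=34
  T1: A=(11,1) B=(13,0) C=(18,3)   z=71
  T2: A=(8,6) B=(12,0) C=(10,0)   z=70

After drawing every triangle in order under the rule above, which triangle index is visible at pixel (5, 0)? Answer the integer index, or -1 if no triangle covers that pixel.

T0:
  2·area = 11
  edge (16, 4)→(11, 1): d=(-5,-3) top-left  bias=+0
  edge (11, 1)→(18, 3): d=(7,2) right/bottom  bias=-1
  edge (18, 3)→(16, 4): d=(-2,1) right/bottom  bias=-1
    (5,0)@(11, 1): e=[0,0,11] → ·  [on edge]
    (7,1)@(15, 3): e=[2,6,3] → █
    (8,1)@(17, 3): e=[8,2,1] → █
    (7,2)@(15, 5): e=[-8,20,-1] → ·
    (8,2)@(17, 5): e=[-2,16,-3] → ·
  covered (2 px):
    · · · · · · · · ·
    · · · · · · · █ █
    · · · · · · · · ·
    · · · · · · · · ·
T1:
  2·area = 11
  edge (11, 1)→(13, 0): d=(2,-1) top-left  bias=+0
  edge (13, 0)→(18, 3): d=(5,3) right/bottom  bias=-1
  edge (18, 3)→(11, 1): d=(-7,-2) top-left  bias=+0
    (5,0)@(11, 1): e=[0,11,0] → █  [on edge]
    (6,0)@(13, 1): e=[2,5,4] → █
    (7,0)@(15, 1): e=[4,-1,8] → ·
    (3,1)@(7, 3): e=[0,33,-22] → ·  [on edge]
    (5,1)@(11, 3): e=[4,21,-14] → ·
    (6,1)@(13, 3): e=[6,15,-10] → ·
    (1,2)@(3, 5): e=[0,55,-44] → ·  [on edge]
  covered (2 px):
    · · · · · █ █ · ·
    · · · · · · · · ·
    · · · · · · · · ·
    · · · · · · · · ·
T2:
  2·area = 12  (B↔C swapped to make it positive)
  edge (8, 6)→(10, 0): d=(2,-6) top-left  bias=+0
  edge (10, 0)→(12, 0): d=(2,0) top-left  bias=+0
  edge (12, 0)→(8, 6): d=(-4,6) right/bottom  bias=-1
    (5,0)@(11, 1): e=[8,2,2] → █
    (6,0)@(13, 1): e=[20,2,-10] → ·
    (4,1)@(9, 3): e=[0,6,6] → █  [on edge]
    (5,1)@(11, 3): e=[12,6,-6] → ·
    (4,2)@(9, 5): e=[4,10,-2] → ·
  covered (2 px):
    · · · · · █ · · ·
    · · · · █ · · · ·
    · · · · · · · · ·
    · · · · · · · · ·

Z-buffer (winner per pixel, '.' = empty):
  . . . . . 2 1 . .
  . . . . 2 . . 0 0
  . . . . . . . . .
  . . . . . . . . .

Answer: 2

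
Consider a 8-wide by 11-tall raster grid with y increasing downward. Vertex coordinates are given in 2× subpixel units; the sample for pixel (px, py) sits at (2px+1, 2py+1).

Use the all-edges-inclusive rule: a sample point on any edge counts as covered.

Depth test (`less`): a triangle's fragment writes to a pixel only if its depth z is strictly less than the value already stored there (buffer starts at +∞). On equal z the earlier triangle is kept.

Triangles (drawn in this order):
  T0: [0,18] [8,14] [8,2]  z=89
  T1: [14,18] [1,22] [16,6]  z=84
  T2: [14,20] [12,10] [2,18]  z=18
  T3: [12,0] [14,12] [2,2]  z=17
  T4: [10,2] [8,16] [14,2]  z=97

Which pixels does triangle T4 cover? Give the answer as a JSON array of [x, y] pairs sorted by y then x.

T0:
  2·area = 96  (B↔C swapped to make it positive)
  edge (0, 18)→(8, 2): d=(8,-16) inclusive
  edge (8, 2)→(8, 14): d=(0,12) inclusive
  edge (8, 14)→(0, 18): d=(-8,4) inclusive
    (3,2)@(7, 5): e=[8,12,76] → X
    (4,2)@(9, 5): e=[40,-12,68] → .
    (3,3)@(7, 7): e=[24,12,60] → X
    (4,3)@(9, 7): e=[56,-12,52] → .
    (2,4)@(5, 9): e=[8,36,52] → X
    (4,4)@(9, 9): e=[72,-12,36] → .
    (2,5)@(5, 11): e=[24,36,36] → X
    (4,5)@(9, 11): e=[88,-12,20] → .
    (1,6)@(3, 13): e=[8,60,28] → X
    (4,6)@(9, 13): e=[104,-12,4] → .
    (1,7)@(3, 15): e=[24,60,12] → X
    (3,7)@(7, 15): e=[88,12,-4] → .
  covered (12 px):
    . . . . . . . .
    . . . . . . . .
    . . . X . . . .
    . . . X . . . .
    . . X X . . . .
    . . X X . . . .
    . X X X . . . .
    . X X . . . . .
    X . . . . . . .
    . . . . . . . .
    . . . . . . . .
T1:
  2·area = 148
  edge (14, 18)→(1, 22): d=(-13,4) inclusive
  edge (1, 22)→(16, 6): d=(15,-16) inclusive
  edge (16, 6)→(14, 18): d=(-2,12) inclusive
    (7,4)@(15, 9): e=[113,29,6] → X
    (6,5)@(13, 11): e=[95,27,26] → X
    (5,6)@(11, 13): e=[77,25,46] → X
    (7,6)@(15, 13): e=[61,89,-2] → .
    (4,7)@(9, 15): e=[59,23,66] → X
    (7,7)@(15, 15): e=[35,119,-6] → .
    (3,8)@(7, 17): e=[41,21,86] → X
    (7,8)@(15, 17): e=[9,149,-10] → .
    (2,9)@(5, 19): e=[23,19,106] → X
    (5,9)@(11, 19): e=[-1,115,34] → .
    (6,9)@(13, 19): e=[-9,147,10] → .
    (1,10)@(3, 21): e=[5,17,126] → X
  covered (16 px):
    . . . . . . . .
    . . . . . . . .
    . . . . . . . .
    . . . . . . . .
    . . . . . . . X
    . . . . . . X X
    . . . . . X X .
    . . . . X X X .
    . . . X X X X .
    . . X X X . . .
    . X . . . . . .
T2:
  2·area = 116  (B↔C swapped to make it positive)
  edge (14, 20)→(2, 18): d=(-12,-2) inclusive
  edge (2, 18)→(12, 10): d=(10,-8) inclusive
  edge (12, 10)→(14, 20): d=(2,10) inclusive
    (5,2)@(11, 5): e=[174,-58,0] → .  [on edge]
    (5,5)@(11, 11): e=[102,2,12] → X
    (6,5)@(13, 11): e=[106,18,-8] → .
    (4,6)@(9, 13): e=[74,6,36] → X
    (6,6)@(13, 13): e=[82,38,-4] → .
    (3,7)@(7, 15): e=[46,10,60] → X
    (6,7)@(13, 15): e=[58,58,0] → X  [on edge]
    (7,7)@(15, 15): e=[62,74,-20] → .
    (2,8)@(5, 17): e=[18,14,84] → X
    (7,8)@(15, 17): e=[38,94,-16] → .
    (2,9)@(5, 19): e=[-6,34,88] → .
    (3,9)@(7, 19): e=[-2,50,68] → .
  covered (15 px):
    . . . . . . . .
    . . . . . . . .
    . . . . . . . .
    . . . . . . . .
    . . . . . . . .
    . . . . . X . .
    . . . . X X . .
    . . . X X X X .
    . . X X X X X .
    . . . . X X X .
    . . . . . . . .
T3:
  2·area = 124
  edge (12, 0)→(14, 12): d=(2,12) inclusive
  edge (14, 12)→(2, 2): d=(-12,-10) inclusive
  edge (2, 2)→(12, 0): d=(10,-2) inclusive
    (3,0)@(7, 1): e=[62,62,0] → X  [on edge]
    (4,0)@(9, 1): e=[38,82,4] → X
    (5,0)@(11, 1): e=[14,102,8] → X
    (6,0)@(13, 1): e=[-10,122,12] → .
    (2,1)@(5, 3): e=[90,18,16] → X
    (6,1)@(13, 3): e=[-6,98,32] → .
    (2,2)@(5, 5): e=[94,-6,36] → .
    (3,2)@(7, 5): e=[70,14,40] → X
    (6,2)@(13, 5): e=[-2,74,52] → .
    (3,3)@(7, 7): e=[74,-10,60] → .
    (4,3)@(9, 7): e=[50,10,64] → X
    (6,3)@(13, 7): e=[2,50,72] → X
  covered (16 px):
    . . . X X X . .
    . . X X X X . .
    . . . X X X . .
    . . . . X X X .
    . . . . . X X .
    . . . . . . X .
    . . . . . . . .
    . . . . . . . .
    . . . . . . . .
    . . . . . . . .
    . . . . . . . .
T4:
  2·area = 56  (B↔C swapped to make it positive)
  edge (10, 2)→(14, 2): d=(4,0) inclusive
  edge (14, 2)→(8, 16): d=(-6,14) inclusive
  edge (8, 16)→(10, 2): d=(2,-14) inclusive
    (5,1)@(11, 3): e=[4,36,16] → X
    (6,1)@(13, 3): e=[4,8,44] → X
    (7,1)@(15, 3): e=[4,-20,72] → .
    (5,2)@(11, 5): e=[12,24,20] → X
    (6,2)@(13, 5): e=[12,-4,48] → .
    (5,3)@(11, 7): e=[20,12,24] → X
    (6,3)@(13, 7): e=[20,-16,52] → .
    (4,4)@(9, 9): e=[28,28,0] → X  [on edge]
    (5,4)@(11, 9): e=[28,0,28] → X  [on edge]
    (6,4)@(13, 9): e=[28,-28,56] → .
    (4,5)@(9, 11): e=[36,16,4] → X
    (5,5)@(11, 11): e=[36,-12,32] → .
  covered (8 px):
    . . . . . . . .
    . . . . . X X .
    . . . . . X . .
    . . . . . X . .
    . . . . X X . .
    . . . . X . . .
    . . . . X . . .
    . . . . . . . .
    . . . . . . . .
    . . . . . . . .
    . . . . . . . .

Result: [[5,1],[6,1],[5,2],[5,3],[4,4],[5,4],[4,5],[4,6]]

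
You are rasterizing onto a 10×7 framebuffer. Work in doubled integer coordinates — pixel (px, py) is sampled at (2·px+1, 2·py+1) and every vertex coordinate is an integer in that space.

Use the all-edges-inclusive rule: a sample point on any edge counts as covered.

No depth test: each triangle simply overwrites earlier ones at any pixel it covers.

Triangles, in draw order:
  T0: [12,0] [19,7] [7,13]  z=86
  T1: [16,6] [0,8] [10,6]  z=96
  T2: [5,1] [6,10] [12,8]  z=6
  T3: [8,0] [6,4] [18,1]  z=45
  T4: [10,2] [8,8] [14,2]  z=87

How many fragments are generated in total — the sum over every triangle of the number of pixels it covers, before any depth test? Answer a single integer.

T0:
  2·area = 126
  edge (12, 0)→(19, 7): d=(7,7) inclusive
  edge (19, 7)→(7, 13): d=(-12,6) inclusive
  edge (7, 13)→(12, 0): d=(5,-13) inclusive
    (6,0)@(13, 1): e=[0,108,18] → X  [on edge]
    (7,0)@(15, 1): e=[-14,96,44] → .
    (5,1)@(11, 3): e=[28,96,2] → X
    (7,1)@(15, 3): e=[0,72,54] → X  [on edge]
    (8,1)@(17, 3): e=[-14,60,80] → .
    (5,2)@(11, 5): e=[42,72,12] → X
    (8,2)@(17, 5): e=[0,36,90] → X  [on edge]
    (9,2)@(19, 5): e=[-14,24,116] → .
    (5,3)@(11, 7): e=[56,48,22] → X
    (9,3)@(19, 7): e=[0,0,126] → X  [on edge]
    (4,4)@(9, 9): e=[84,36,6] → X
    (7,4)@(15, 9): e=[42,0,84] → X  [on edge]
    (5,5)@(11, 11): e=[84,0,42] → X  [on edge]
    (3,6)@(7, 13): e=[126,0,0] → X  [on edge]
  covered (20 px):
    . . . . . . X . . .
    . . . . . X X X . .
    . . . . . X X X X .
    . . . . . X X X X X
    . . . . X X X X . .
    . . . . X X . . . .
    . . . X . . . . . .
T1:
  2·area = 12
  edge (16, 6)→(0, 8): d=(-16,2) inclusive
  edge (0, 8)→(10, 6): d=(10,-2) inclusive
  edge (10, 6)→(16, 6): d=(6,0) inclusive
    (7,2)@(15, 5): e=[18,0,-6] → .  [on edge]
    (2,3)@(5, 7): e=[6,0,6] → X  [on edge]
    (3,3)@(7, 7): e=[2,4,6] → X
    (4,3)@(9, 7): e=[-2,8,6] → .
    (2,4)@(5, 9): e=[-26,20,18] → .
    (3,4)@(7, 9): e=[-30,24,18] → .
  covered (2 px):
    . . . . . . . . . .
    . . . . . . . . . .
    . . . . . . . . . .
    . . X X . . . . . .
    . . . . . . . . . .
    . . . . . . . . . .
    . . . . . . . . . .
T2:
  2·area = 56  (B↔C swapped to make it positive)
  edge (5, 1)→(12, 8): d=(7,7) inclusive
  edge (12, 8)→(6, 10): d=(-6,2) inclusive
  edge (6, 10)→(5, 1): d=(-1,-9) inclusive
    (2,0)@(5, 1): e=[0,56,0] → X  [on edge]
    (3,0)@(7, 1): e=[-14,52,18] → .
    (2,1)@(5, 3): e=[14,44,-2] → .
    (3,1)@(7, 3): e=[0,40,16] → X  [on edge]
    (4,1)@(9, 3): e=[-14,36,34] → .
    (3,2)@(7, 5): e=[14,28,14] → X
    (4,2)@(9, 5): e=[0,24,32] → X  [on edge]
    (5,2)@(11, 5): e=[-14,20,50] → .
    (3,3)@(7, 7): e=[28,16,12] → X
    (5,3)@(11, 7): e=[0,8,48] → X  [on edge]
    (6,3)@(13, 7): e=[-14,4,66] → .
    (7,3)@(15, 7): e=[-28,0,84] → .  [on edge]
    (4,4)@(9, 9): e=[28,0,28] → X  [on edge]
    (6,4)@(13, 9): e=[0,-8,64] → .  [on edge]
    (1,5)@(3, 11): e=[84,0,-28] → .  [on edge]
    (7,5)@(15, 11): e=[0,-24,80] → .  [on edge]
    (8,6)@(17, 13): e=[0,-40,96] → .  [on edge]
  covered (9 px):
    . . X . . . . . . .
    . . . X . . . . . .
    . . . X X . . . . .
    . . . X X X . . . .
    . . . X X . . . . .
    . . . . . . . . . .
    . . . . . . . . . .
T3:
  2·area = 42  (B↔C swapped to make it positive)
  edge (8, 0)→(18, 1): d=(10,1) inclusive
  edge (18, 1)→(6, 4): d=(-12,3) inclusive
  edge (6, 4)→(8, 0): d=(2,-4) inclusive
    (4,0)@(9, 1): e=[9,27,6] → X
    (5,0)@(11, 1): e=[7,21,14] → X
    (6,0)@(13, 1): e=[5,15,22] → X
    (7,0)@(15, 1): e=[3,9,30] → X
    (8,0)@(17, 1): e=[1,3,38] → X
    (9,0)@(19, 1): e=[-1,-3,46] → .
    (3,1)@(7, 3): e=[31,9,2] → X
    (5,1)@(11, 3): e=[27,-3,18] → .
    (6,1)@(13, 3): e=[25,-9,26] → .
    (7,1)@(15, 3): e=[23,-15,34] → .
    (8,1)@(17, 3): e=[21,-21,42] → .
    (3,2)@(7, 5): e=[51,-15,6] → .
  covered (7 px):
    . . . . X X X X X .
    . . . X X . . . . .
    . . . . . . . . . .
    . . . . . . . . . .
    . . . . . . . . . .
    . . . . . . . . . .
    . . . . . . . . . .
T4:
  2·area = 24  (B↔C swapped to make it positive)
  edge (10, 2)→(14, 2): d=(4,0) inclusive
  edge (14, 2)→(8, 8): d=(-6,6) inclusive
  edge (8, 8)→(10, 2): d=(2,-6) inclusive
    (7,0)@(15, 1): e=[-4,0,28] → .  [on edge]
    (5,1)@(11, 3): e=[4,12,8] → X
    (6,1)@(13, 3): e=[4,0,20] → X  [on edge]
    (7,1)@(15, 3): e=[4,-12,32] → .
    (4,2)@(9, 5): e=[12,12,0] → X  [on edge]
    (5,2)@(11, 5): e=[12,0,12] → X  [on edge]
    (6,2)@(13, 5): e=[12,-12,24] → .
    (4,3)@(9, 7): e=[20,0,4] → X  [on edge]
    (5,3)@(11, 7): e=[20,-12,16] → .
    (3,4)@(7, 9): e=[28,0,-4] → .  [on edge]
    (4,4)@(9, 9): e=[28,-12,8] → .
    (2,5)@(5, 11): e=[36,0,-12] → .  [on edge]
    (3,5)@(7, 11): e=[36,-12,0] → .  [on edge]
    (1,6)@(3, 13): e=[44,0,-20] → .  [on edge]
  covered (5 px):
    . . . . . . . . . .
    . . . . . X X . . .
    . . . . X X . . . .
    . . . . X . . . . .
    . . . . . . . . . .
    . . . . . . . . . .
    . . . . . . . . . .

Result: 43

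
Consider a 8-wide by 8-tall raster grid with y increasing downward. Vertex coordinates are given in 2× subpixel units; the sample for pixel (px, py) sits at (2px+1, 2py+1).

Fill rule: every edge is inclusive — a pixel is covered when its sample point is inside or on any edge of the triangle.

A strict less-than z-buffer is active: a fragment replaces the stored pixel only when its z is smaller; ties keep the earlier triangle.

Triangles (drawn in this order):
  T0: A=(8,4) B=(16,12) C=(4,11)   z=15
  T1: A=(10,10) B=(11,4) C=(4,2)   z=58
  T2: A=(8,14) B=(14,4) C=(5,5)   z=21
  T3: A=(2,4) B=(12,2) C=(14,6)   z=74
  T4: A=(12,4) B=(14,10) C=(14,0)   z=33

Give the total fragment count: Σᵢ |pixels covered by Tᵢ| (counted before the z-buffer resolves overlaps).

T0:
  2·area = 88
  edge (8, 4)→(16, 12): d=(8,8) inclusive
  edge (16, 12)→(4, 11): d=(-12,-1) inclusive
  edge (4, 11)→(8, 4): d=(4,-7) inclusive
    (2,0)@(5, 1): e=[0,121,-33] → ·  [on edge]
    (3,1)@(7, 3): e=[0,99,-11] → ·  [on edge]
    (4,2)@(9, 5): e=[0,77,11] → █  [on edge]
    (5,2)@(11, 5): e=[-16,79,25] → ·
    (3,3)@(7, 7): e=[32,51,5] → █
    (5,3)@(11, 7): e=[0,55,33] → █  [on edge]
    (6,3)@(13, 7): e=[-16,57,47] → ·
    (3,4)@(7, 9): e=[48,27,13] → █
    (6,4)@(13, 9): e=[0,33,55] → █  [on edge]
    (7,4)@(15, 9): e=[-16,35,69] → ·
    (2,5)@(5, 11): e=[80,1,7] → █
    (7,5)@(15, 11): e=[0,11,77] → █  [on edge]
  covered (14 px):
    · · · · · · · ·
    · · · · · · · ·
    · · · · █ · · ·
    · · · █ █ █ · ·
    · · · █ █ █ █ ·
    · · █ █ █ █ █ █
    · · · · · · · ·
    · · · · · · · ·
T1:
  2·area = 44  (B↔C swapped to make it positive)
  edge (10, 10)→(4, 2): d=(-6,-8) inclusive
  edge (4, 2)→(11, 4): d=(7,2) inclusive
  edge (11, 4)→(10, 10): d=(-1,6) inclusive
    (2,1)@(5, 3): e=[2,5,37] → █
    (3,1)@(7, 3): e=[18,1,25] → █
    (4,1)@(9, 3): e=[34,-3,13] → ·
    (2,2)@(5, 5): e=[-10,19,35] → ·
    (3,2)@(7, 5): e=[6,15,23] → █
    (4,2)@(9, 5): e=[22,11,11] → █
    (5,2)@(11, 5): e=[38,7,-1] → ·
    (3,3)@(7, 7): e=[-6,29,21] → ·
    (4,3)@(9, 7): e=[10,25,9] → █
    (5,3)@(11, 7): e=[26,21,-3] → ·
    (4,4)@(9, 9): e=[-2,39,7] → ·
  covered (5 px):
    · · · · · · · ·
    · · █ █ · · · ·
    · · · █ █ · · ·
    · · · · █ · · ·
    · · · · · · · ·
    · · · · · · · ·
    · · · · · · · ·
    · · · · · · · ·
T2:
  2·area = 84  (B↔C swapped to make it positive)
  edge (8, 14)→(5, 5): d=(-3,-9) inclusive
  edge (5, 5)→(14, 4): d=(9,-1) inclusive
  edge (14, 4)→(8, 14): d=(-6,10) inclusive
    (2,2)@(5, 5): e=[0,0,84] → █  [on edge]
    (3,2)@(7, 5): e=[18,2,64] → █
    (4,2)@(9, 5): e=[36,4,44] → █
    (5,2)@(11, 5): e=[54,6,24] → █
    (6,2)@(13, 5): e=[72,8,4] → █
    (7,2)@(15, 5): e=[90,10,-16] → ·
    (2,3)@(5, 7): e=[-6,18,72] → ·
    (3,3)@(7, 7): e=[12,20,52] → █
    (6,3)@(13, 7): e=[66,26,-8] → ·
    (3,4)@(7, 9): e=[6,38,40] → █
    (5,4)@(11, 9): e=[42,42,0] → █  [on edge]
    (6,4)@(13, 9): e=[60,44,-20] → ·
    (3,5)@(7, 11): e=[0,56,28] → █  [on edge]
  covered (13 px):
    · · · · · · · ·
    · · · · · · · ·
    · · █ █ █ █ █ ·
    · · · █ █ █ · ·
    · · · █ █ █ · ·
    · · · █ █ · · ·
    · · · · · · · ·
    · · · · · · · ·
T3:
  2·area = 44
  edge (2, 4)→(12, 2): d=(10,-2) inclusive
  edge (12, 2)→(14, 6): d=(2,4) inclusive
  edge (14, 6)→(2, 4): d=(-12,-2) inclusive
    (3,1)@(7, 3): e=[0,22,22] → █  [on edge]
    (4,1)@(9, 3): e=[4,14,26] → █
    (5,1)@(11, 3): e=[8,6,30] → █
    (6,1)@(13, 3): e=[12,-2,34] → ·
    (3,2)@(7, 5): e=[20,26,-2] → ·
    (4,2)@(9, 5): e=[24,18,2] → █
    (6,2)@(13, 5): e=[32,2,10] → █
    (7,2)@(15, 5): e=[36,-6,14] → ·
    (4,3)@(9, 7): e=[44,22,-22] → ·
    (5,3)@(11, 7): e=[48,14,-18] → ·
    (6,3)@(13, 7): e=[52,6,-14] → ·
  covered (6 px):
    · · · · · · · ·
    · · · █ █ █ · ·
    · · · · █ █ █ ·
    · · · · · · · ·
    · · · · · · · ·
    · · · · · · · ·
    · · · · · · · ·
    · · · · · · · ·
T4:
  2·area = 20  (B↔C swapped to make it positive)
  edge (12, 4)→(14, 0): d=(2,-4) inclusive
  edge (14, 0)→(14, 10): d=(0,10) inclusive
  edge (14, 10)→(12, 4): d=(-2,-6) inclusive
    (5,0)@(11, 1): e=[-10,30,0] → ·  [on edge]
    (6,1)@(13, 3): e=[2,10,8] → █
    (7,1)@(15, 3): e=[10,-10,20] → ·
    (6,2)@(13, 5): e=[6,10,4] → █
    (7,2)@(15, 5): e=[14,-10,16] → ·
    (6,3)@(13, 7): e=[10,10,0] → █  [on edge]
    (7,3)@(15, 7): e=[18,-10,12] → ·
    (6,4)@(13, 9): e=[14,10,-4] → ·
    (7,6)@(15, 13): e=[30,-10,0] → ·  [on edge]
  covered (3 px):
    · · · · · · · ·
    · · · · · · █ ·
    · · · · · · █ ·
    · · · · · · █ ·
    · · · · · · · ·
    · · · · · · · ·
    · · · · · · · ·
    · · · · · · · ·

Final: 41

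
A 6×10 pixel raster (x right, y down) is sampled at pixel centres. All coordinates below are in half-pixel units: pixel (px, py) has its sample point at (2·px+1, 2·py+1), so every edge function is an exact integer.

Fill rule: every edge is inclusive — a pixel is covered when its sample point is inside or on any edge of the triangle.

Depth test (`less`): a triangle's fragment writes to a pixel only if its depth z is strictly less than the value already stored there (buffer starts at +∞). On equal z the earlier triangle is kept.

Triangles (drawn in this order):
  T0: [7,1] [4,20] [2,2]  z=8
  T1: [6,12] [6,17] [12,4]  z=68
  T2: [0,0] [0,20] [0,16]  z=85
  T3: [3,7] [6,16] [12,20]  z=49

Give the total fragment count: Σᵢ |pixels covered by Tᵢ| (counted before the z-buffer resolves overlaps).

T0:
  2·area = 92
  edge (7, 1)→(4, 20): d=(-3,19) inclusive
  edge (4, 20)→(2, 2): d=(-2,-18) inclusive
  edge (2, 2)→(7, 1): d=(5,-1) inclusive
    (3,0)@(7, 1): e=[0,92,0] → X  [on edge]
    (4,0)@(9, 1): e=[-38,128,2] → .
    (1,1)@(3, 3): e=[70,16,6] → X
    (2,1)@(5, 3): e=[32,52,8] → X
    (3,1)@(7, 3): e=[-6,88,10] → .
    (1,2)@(3, 5): e=[64,12,16] → X
    (3,2)@(7, 5): e=[-12,84,20] → .
    (1,3)@(3, 7): e=[58,8,26] → X
    (3,3)@(7, 7): e=[-18,80,30] → .
    (1,4)@(3, 9): e=[52,4,36] → X
    (3,4)@(7, 9): e=[-24,76,40] → .
    (1,5)@(3, 11): e=[46,0,46] → X  [on edge]
  covered (12 px):
    . . . X . .
    . X X . . .
    . X X . . .
    . X X . . .
    . X X . . .
    . X X . . .
    . . X . . .
    . . . . . .
    . . . . . .
    . . . . . .
T1:
  2·area = 30  (B↔C swapped to make it positive)
  edge (6, 12)→(12, 4): d=(6,-8) inclusive
  edge (12, 4)→(6, 17): d=(-6,13) inclusive
  edge (6, 17)→(6, 12): d=(0,-5) inclusive
    (4,4)@(9, 9): e=[6,9,15] → X
    (5,4)@(11, 9): e=[22,-17,25] → .
    (3,5)@(7, 11): e=[2,23,5] → X
    (4,5)@(9, 11): e=[18,-3,15] → .
    (3,6)@(7, 13): e=[14,11,5] → X
    (4,6)@(9, 13): e=[30,-15,15] → .
    (3,7)@(7, 15): e=[26,-1,5] → .
  covered (3 px):
    . . . . . .
    . . . . . .
    . . . . . .
    . . . . . .
    . . . . X .
    . . . X . .
    . . . X . .
    . . . . . .
    . . . . . .
    . . . . . .
T2:
  degenerate (2·area = 0) — covers nothing
T3:
  2·area = 42  (B↔C swapped to make it positive)
  edge (3, 7)→(12, 20): d=(9,13) inclusive
  edge (12, 20)→(6, 16): d=(-6,-4) inclusive
  edge (6, 16)→(3, 7): d=(-3,-9) inclusive
    (0,0)@(1, 1): e=[-28,70,0] → .  [on edge]
    (1,3)@(3, 7): e=[0,42,0] → X  [on edge]
    (2,3)@(5, 7): e=[-26,50,18] → .
    (1,4)@(3, 9): e=[18,30,-6] → .
    (2,5)@(5, 11): e=[10,26,6] → X
    (3,5)@(7, 11): e=[-16,34,24] → .
    (2,6)@(5, 13): e=[28,14,0] → X  [on edge]
    (3,6)@(7, 13): e=[2,22,18] → X
    (4,6)@(9, 13): e=[-24,30,36] → .
    (2,7)@(5, 15): e=[46,2,-6] → .
    (3,7)@(7, 15): e=[20,10,12] → X
    (4,7)@(9, 15): e=[-6,18,30] → .
    (3,9)@(7, 19): e=[56,-14,0] → .  [on edge]
  covered (7 px):
    . . . . . .
    . . . . . .
    . . . . . .
    . X . . . .
    . . . . . .
    . . X . . .
    . . X X . .
    . . . X . .
    . . . . X .
    . . . . . X

Result: 22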